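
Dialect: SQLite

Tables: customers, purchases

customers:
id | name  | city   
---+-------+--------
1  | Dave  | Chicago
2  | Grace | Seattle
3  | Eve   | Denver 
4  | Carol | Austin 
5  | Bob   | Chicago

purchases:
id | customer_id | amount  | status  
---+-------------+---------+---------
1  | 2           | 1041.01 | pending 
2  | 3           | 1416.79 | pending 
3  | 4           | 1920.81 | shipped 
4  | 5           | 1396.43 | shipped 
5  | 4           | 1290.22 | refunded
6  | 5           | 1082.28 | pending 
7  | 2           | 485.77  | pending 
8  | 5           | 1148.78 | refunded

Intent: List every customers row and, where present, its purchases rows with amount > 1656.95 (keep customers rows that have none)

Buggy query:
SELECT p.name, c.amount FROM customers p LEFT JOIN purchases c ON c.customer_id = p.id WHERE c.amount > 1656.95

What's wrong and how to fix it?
Bug: Filtering c.amount in WHERE discards the NULL rows produced by LEFT JOIN, turning it into an inner join

Fix: Move the right-table condition into the ON clause so unmatched parents are kept

Corrected query:
SELECT p.name, c.amount FROM customers p LEFT JOIN purchases c ON c.customer_id = p.id AND c.amount > 1656.95

Result:
name  | amount 
------+--------
Dave  | NULL   
Grace | NULL   
Eve   | NULL   
Carol | 1920.81
Bob   | NULL   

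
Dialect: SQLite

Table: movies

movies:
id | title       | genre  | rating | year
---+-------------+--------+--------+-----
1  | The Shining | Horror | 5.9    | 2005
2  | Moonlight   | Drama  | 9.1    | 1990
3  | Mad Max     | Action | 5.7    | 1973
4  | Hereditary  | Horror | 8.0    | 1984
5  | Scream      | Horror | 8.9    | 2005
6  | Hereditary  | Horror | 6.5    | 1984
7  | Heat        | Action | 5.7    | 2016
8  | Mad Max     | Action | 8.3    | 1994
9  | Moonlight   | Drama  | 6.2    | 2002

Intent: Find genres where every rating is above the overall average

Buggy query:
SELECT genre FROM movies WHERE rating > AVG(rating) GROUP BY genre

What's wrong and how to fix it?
Bug: AVG() is an aggregate; it can't sit directly in WHERE

Fix: Compute the overall average in a scalar subquery and compare each group's MIN against it in HAVING

Corrected query:
SELECT genre FROM movies GROUP BY genre HAVING MIN(rating) > (SELECT AVG(rating) FROM movies)

Result:
(no rows)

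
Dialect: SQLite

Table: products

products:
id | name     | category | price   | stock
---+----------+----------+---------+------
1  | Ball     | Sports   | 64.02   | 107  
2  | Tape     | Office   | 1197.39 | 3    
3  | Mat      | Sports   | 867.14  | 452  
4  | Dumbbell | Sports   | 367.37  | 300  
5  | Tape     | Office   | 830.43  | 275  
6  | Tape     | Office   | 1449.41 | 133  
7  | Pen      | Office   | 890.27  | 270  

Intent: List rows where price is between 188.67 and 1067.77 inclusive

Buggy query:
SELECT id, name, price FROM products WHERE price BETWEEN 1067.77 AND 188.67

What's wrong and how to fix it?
Bug: BETWEEN expects the lower bound first; with 1067.77 AND 188.67 the range is empty

Fix: Write BETWEEN 188.67 AND 1067.77

Corrected query:
SELECT id, name, price FROM products WHERE price BETWEEN 188.67 AND 1067.77

Result:
id | name     | price 
---+----------+-------
3  | Mat      | 867.14
4  | Dumbbell | 367.37
5  | Tape     | 830.43
7  | Pen      | 890.27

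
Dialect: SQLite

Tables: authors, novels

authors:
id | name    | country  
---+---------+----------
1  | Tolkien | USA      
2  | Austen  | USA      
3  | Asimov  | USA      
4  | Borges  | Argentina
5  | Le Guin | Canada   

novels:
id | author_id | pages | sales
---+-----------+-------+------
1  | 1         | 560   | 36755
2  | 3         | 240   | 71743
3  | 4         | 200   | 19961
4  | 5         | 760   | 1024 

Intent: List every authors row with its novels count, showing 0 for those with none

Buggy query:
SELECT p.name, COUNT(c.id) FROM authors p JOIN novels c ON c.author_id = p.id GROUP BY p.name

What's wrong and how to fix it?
Bug: INNER JOIN drops authors rows that have no matching novels rows

Fix: Switch to LEFT JOIN to retain unmatched parent rows

Corrected query:
SELECT p.name, COUNT(c.id) FROM authors p LEFT JOIN novels c ON c.author_id = p.id GROUP BY p.name

Result:
name    | COUNT(c.id)
--------+------------
Asimov  | 1          
Austen  | 0          
Borges  | 1          
Le Guin | 1          
Tolkien | 1          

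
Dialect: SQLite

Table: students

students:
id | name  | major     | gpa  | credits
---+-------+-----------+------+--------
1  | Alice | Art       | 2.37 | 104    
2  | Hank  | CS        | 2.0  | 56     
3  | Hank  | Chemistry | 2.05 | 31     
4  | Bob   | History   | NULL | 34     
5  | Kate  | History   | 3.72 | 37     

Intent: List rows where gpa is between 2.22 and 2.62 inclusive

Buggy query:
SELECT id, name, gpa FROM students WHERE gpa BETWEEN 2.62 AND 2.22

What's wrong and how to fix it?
Bug: BETWEEN expects the lower bound first; with 2.62 AND 2.22 the range is empty

Fix: Write BETWEEN 2.22 AND 2.62

Corrected query:
SELECT id, name, gpa FROM students WHERE gpa BETWEEN 2.22 AND 2.62

Result:
id | name  | gpa 
---+-------+-----
1  | Alice | 2.37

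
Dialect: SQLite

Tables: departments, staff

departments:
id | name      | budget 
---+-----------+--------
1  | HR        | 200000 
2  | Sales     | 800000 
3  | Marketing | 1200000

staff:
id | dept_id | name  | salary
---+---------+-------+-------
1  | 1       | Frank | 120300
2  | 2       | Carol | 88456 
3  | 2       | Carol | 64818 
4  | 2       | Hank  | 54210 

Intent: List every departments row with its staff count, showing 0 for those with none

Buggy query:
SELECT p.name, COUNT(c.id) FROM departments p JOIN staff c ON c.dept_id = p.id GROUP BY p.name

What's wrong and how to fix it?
Bug: INNER JOIN drops departments rows that have no matching staff rows

Fix: Switch to LEFT JOIN to retain unmatched parent rows

Corrected query:
SELECT p.name, COUNT(c.id) FROM departments p LEFT JOIN staff c ON c.dept_id = p.id GROUP BY p.name

Result:
name      | COUNT(c.id)
----------+------------
HR        | 1          
Marketing | 0          
Sales     | 3          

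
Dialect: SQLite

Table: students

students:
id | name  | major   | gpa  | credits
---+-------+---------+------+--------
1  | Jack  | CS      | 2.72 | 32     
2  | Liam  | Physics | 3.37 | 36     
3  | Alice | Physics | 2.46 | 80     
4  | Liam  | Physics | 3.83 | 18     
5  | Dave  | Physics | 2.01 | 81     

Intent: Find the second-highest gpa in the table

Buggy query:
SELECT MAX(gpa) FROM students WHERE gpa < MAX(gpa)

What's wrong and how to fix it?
Bug: MAX(gpa) on the right of the comparison is an aggregate-in-WHERE error

Fix: Put the inner MAX in a scalar subquery

Corrected query:
SELECT MAX(gpa) FROM students WHERE gpa < (SELECT MAX(gpa) FROM students)

Result:
MAX(gpa)
--------
3.37    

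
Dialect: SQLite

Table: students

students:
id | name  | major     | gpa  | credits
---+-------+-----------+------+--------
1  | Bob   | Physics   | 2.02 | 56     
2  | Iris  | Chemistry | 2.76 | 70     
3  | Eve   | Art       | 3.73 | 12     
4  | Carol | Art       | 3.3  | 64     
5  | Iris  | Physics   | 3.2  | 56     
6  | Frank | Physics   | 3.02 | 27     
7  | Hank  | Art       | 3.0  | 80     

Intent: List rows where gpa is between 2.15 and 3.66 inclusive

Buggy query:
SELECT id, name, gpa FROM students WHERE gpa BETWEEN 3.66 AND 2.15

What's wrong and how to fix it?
Bug: The bounds are reversed; BETWEEN a AND b requires a <= b to match anything

Fix: Write BETWEEN 2.15 AND 3.66

Corrected query:
SELECT id, name, gpa FROM students WHERE gpa BETWEEN 2.15 AND 3.66

Result:
id | name  | gpa 
---+-------+-----
2  | Iris  | 2.76
4  | Carol | 3.3 
5  | Iris  | 3.2 
6  | Frank | 3.02
7  | Hank  | 3   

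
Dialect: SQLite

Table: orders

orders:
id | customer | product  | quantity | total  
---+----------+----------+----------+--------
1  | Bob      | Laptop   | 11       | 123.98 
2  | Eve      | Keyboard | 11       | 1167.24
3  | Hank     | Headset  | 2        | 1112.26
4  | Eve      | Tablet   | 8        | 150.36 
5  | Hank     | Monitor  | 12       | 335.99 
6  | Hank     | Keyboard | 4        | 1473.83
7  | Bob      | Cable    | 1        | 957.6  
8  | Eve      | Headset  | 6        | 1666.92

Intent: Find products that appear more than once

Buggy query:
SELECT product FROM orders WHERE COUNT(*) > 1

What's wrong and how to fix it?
Bug: COUNT(*) is an aggregate and cannot be used in WHERE

Fix: GROUP BY product, then filter groups with HAVING COUNT(*) > 1

Corrected query:
SELECT product FROM orders GROUP BY product HAVING COUNT(*) > 1

Result:
product 
--------
Headset 
Keyboard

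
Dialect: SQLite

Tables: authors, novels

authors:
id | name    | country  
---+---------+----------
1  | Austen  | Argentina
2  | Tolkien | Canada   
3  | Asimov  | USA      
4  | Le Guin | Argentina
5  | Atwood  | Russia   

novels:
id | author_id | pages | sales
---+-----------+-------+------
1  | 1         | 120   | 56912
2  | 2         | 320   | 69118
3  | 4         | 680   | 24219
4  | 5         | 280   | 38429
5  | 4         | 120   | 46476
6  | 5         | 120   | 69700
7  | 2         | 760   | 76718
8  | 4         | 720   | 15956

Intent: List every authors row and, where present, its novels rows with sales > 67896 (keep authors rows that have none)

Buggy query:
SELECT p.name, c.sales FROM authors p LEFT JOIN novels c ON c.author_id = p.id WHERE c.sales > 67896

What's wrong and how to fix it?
Bug: Filtering c.sales in WHERE discards the NULL rows produced by LEFT JOIN, turning it into an inner join

Fix: Move the right-table condition into the ON clause so unmatched parents are kept

Corrected query:
SELECT p.name, c.sales FROM authors p LEFT JOIN novels c ON c.author_id = p.id AND c.sales > 67896

Result:
name    | sales
--------+------
Austen  | NULL 
Tolkien | 69118
Tolkien | 76718
Asimov  | NULL 
Le Guin | NULL 
Atwood  | 69700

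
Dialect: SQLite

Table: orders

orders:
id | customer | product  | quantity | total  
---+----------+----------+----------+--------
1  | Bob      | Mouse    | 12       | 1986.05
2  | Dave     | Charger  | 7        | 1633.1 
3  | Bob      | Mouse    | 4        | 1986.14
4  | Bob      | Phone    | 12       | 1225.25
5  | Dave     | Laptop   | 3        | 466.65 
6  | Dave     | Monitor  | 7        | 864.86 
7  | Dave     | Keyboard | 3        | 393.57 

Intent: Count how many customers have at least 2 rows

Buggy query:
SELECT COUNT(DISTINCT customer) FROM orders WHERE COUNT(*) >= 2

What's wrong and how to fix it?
Bug: WHERE filters individual rows, not groups, so a group-level COUNT is invalid there

Fix: Use a subquery that GROUPs and filters with HAVING, then count its rows

Corrected query:
SELECT COUNT(*) FROM (SELECT customer FROM orders GROUP BY customer HAVING COUNT(*) >= 2)

Result:
COUNT(*)
--------
2       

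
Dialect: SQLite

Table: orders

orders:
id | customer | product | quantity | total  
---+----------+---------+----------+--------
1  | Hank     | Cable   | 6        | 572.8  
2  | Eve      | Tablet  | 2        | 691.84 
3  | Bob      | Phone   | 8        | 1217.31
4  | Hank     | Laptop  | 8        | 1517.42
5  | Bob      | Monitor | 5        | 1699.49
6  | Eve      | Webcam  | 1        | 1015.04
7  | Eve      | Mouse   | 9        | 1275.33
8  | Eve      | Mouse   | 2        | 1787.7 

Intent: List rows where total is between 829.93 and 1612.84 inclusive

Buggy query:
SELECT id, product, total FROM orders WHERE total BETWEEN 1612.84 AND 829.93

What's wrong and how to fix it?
Bug: BETWEEN expects the lower bound first; with 1612.84 AND 829.93 the range is empty

Fix: Write BETWEEN 829.93 AND 1612.84

Corrected query:
SELECT id, product, total FROM orders WHERE total BETWEEN 829.93 AND 1612.84

Result:
id | product | total  
---+---------+--------
3  | Phone   | 1217.31
4  | Laptop  | 1517.42
6  | Webcam  | 1015.04
7  | Mouse   | 1275.33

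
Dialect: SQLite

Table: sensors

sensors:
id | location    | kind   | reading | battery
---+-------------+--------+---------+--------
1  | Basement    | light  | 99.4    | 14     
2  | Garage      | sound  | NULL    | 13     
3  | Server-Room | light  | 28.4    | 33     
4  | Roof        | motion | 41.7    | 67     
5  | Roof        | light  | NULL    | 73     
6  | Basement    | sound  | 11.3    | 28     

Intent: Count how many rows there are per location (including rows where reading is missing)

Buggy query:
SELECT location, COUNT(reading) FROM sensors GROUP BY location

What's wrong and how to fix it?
Bug: COUNT(reading) skips NULLs, so groups with missing reading are undercounted

Fix: Use COUNT(*) to count all rows regardless of NULL

Corrected query:
SELECT location, COUNT(*) FROM sensors GROUP BY location

Result:
location    | COUNT(*)
------------+---------
Basement    | 2       
Garage      | 1       
Roof        | 2       
Server-Room | 1       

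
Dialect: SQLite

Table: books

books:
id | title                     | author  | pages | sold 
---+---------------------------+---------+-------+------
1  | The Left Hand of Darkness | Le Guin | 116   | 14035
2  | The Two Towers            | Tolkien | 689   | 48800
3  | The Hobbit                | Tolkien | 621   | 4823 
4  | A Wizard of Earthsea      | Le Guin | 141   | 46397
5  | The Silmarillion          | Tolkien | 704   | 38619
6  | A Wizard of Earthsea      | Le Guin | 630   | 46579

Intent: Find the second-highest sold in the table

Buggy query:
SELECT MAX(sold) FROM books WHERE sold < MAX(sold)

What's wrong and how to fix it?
Bug: MAX(sold) on the right of the comparison is an aggregate-in-WHERE error

Fix: Put the inner MAX in a scalar subquery

Corrected query:
SELECT MAX(sold) FROM books WHERE sold < (SELECT MAX(sold) FROM books)

Result:
MAX(sold)
---------
46579    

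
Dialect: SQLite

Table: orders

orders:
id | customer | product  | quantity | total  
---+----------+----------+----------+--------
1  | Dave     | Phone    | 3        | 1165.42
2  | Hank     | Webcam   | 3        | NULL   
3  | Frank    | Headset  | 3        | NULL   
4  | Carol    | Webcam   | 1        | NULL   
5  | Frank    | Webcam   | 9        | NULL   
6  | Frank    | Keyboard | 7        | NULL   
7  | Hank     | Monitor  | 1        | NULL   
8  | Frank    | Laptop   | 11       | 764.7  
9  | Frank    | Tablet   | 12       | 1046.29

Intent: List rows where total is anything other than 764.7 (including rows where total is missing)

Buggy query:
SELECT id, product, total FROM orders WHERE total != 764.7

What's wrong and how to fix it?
Bug: 'total != 764.7' is unknown when total is NULL, so NULL rows are silently excluded

Fix: Handle NULL separately with IS NULL alongside the inequality

Corrected query:
SELECT id, product, total FROM orders WHERE total != 764.7 OR total IS NULL

Result:
id | product  | total  
---+----------+--------
1  | Phone    | 1165.42
2  | Webcam   | NULL   
3  | Headset  | NULL   
4  | Webcam   | NULL   
5  | Webcam   | NULL   
6  | Keyboard | NULL   
7  | Monitor  | NULL   
9  | Tablet   | 1046.29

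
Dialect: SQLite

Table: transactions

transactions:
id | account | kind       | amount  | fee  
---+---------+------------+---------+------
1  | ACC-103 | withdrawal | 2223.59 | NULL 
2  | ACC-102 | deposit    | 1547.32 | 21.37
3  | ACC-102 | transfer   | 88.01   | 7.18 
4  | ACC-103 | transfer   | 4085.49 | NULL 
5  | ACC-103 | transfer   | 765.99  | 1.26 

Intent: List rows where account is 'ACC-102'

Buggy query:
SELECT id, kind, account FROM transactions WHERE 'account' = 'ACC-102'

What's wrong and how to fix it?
Bug: Single quotes denote string literals in SQL; the column name is being compared as a constant string

Fix: Reference the column as account without single quotes

Corrected query:
SELECT id, kind, account FROM transactions WHERE account = 'ACC-102'

Result:
id | kind     | account
---+----------+--------
2  | deposit  | ACC-102
3  | transfer | ACC-102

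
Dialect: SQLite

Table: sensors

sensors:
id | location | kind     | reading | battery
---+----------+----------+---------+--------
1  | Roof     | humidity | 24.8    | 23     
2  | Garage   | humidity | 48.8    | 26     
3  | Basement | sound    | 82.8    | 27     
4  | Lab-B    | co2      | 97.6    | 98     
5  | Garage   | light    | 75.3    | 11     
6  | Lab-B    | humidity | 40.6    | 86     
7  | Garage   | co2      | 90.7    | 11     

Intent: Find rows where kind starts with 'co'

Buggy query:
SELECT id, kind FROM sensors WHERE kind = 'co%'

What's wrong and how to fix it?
Bug: '=' compares the literal string including the % character; pattern matching needs LIKE

Fix: Replace '=' with LIKE so 'co%' is treated as a pattern

Corrected query:
SELECT id, kind FROM sensors WHERE kind LIKE 'co%'

Result:
id | kind
---+-----
4  | co2 
7  | co2 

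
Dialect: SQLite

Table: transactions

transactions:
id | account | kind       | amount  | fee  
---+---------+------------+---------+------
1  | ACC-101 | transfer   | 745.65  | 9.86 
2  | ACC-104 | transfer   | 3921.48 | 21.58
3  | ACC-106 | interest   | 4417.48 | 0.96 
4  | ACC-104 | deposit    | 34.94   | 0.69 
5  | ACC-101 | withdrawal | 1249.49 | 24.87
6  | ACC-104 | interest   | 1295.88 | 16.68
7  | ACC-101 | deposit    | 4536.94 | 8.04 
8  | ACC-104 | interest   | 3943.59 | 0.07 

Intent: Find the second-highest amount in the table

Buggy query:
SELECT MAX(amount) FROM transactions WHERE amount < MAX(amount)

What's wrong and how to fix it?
Bug: MAX(amount) on the right of the comparison is an aggregate-in-WHERE error

Fix: Put the inner MAX in a scalar subquery

Corrected query:
SELECT MAX(amount) FROM transactions WHERE amount < (SELECT MAX(amount) FROM transactions)

Result:
MAX(amount)
-----------
4417.48    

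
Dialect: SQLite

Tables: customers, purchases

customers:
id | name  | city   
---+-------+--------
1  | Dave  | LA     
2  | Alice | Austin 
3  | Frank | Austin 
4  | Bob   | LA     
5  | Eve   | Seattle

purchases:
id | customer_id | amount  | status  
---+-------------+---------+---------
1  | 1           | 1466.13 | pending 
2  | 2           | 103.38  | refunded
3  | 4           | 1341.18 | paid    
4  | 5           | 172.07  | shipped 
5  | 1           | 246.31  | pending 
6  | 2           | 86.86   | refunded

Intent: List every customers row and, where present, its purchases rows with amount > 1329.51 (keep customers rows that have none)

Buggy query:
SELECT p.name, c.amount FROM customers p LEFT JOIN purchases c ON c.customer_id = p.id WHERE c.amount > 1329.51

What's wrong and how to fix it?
Bug: Filtering c.amount in WHERE discards the NULL rows produced by LEFT JOIN, turning it into an inner join

Fix: Put 'c.amount > 1329.51' in the JOIN's ON clause instead of WHERE

Corrected query:
SELECT p.name, c.amount FROM customers p LEFT JOIN purchases c ON c.customer_id = p.id AND c.amount > 1329.51

Result:
name  | amount 
------+--------
Dave  | 1466.13
Alice | NULL   
Frank | NULL   
Bob   | 1341.18
Eve   | NULL   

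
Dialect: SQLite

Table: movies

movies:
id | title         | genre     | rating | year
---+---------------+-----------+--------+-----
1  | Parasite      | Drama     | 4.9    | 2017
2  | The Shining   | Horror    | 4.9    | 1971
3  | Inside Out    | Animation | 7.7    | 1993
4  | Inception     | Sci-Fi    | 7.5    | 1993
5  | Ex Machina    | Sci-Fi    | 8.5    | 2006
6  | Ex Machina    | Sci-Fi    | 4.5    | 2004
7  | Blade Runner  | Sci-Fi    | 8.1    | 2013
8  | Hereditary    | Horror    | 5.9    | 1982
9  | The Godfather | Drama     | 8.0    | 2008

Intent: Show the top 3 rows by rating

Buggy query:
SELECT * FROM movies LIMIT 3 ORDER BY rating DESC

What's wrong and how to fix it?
Bug: ORDER BY cannot follow LIMIT; LIMIT is the final clause

Fix: Swap the clauses: ORDER BY first, then LIMIT

Corrected query:
SELECT * FROM movies ORDER BY rating DESC LIMIT 3

Result:
id | title         | genre  | rating | year
---+---------------+--------+--------+-----
5  | Ex Machina    | Sci-Fi | 8.5    | 2006
7  | Blade Runner  | Sci-Fi | 8.1    | 2013
9  | The Godfather | Drama  | 8      | 2008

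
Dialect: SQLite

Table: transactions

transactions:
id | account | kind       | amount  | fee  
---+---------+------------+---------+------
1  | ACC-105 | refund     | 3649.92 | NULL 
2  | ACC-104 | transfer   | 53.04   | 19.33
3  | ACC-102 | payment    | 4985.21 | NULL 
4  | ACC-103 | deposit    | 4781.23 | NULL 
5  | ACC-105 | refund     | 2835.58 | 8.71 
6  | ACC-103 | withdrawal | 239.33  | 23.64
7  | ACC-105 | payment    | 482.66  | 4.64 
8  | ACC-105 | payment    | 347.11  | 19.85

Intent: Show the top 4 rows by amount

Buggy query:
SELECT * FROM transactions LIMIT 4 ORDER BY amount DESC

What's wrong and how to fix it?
Bug: LIMIT must come after ORDER BY

Fix: Swap the clauses: ORDER BY first, then LIMIT

Corrected query:
SELECT * FROM transactions ORDER BY amount DESC LIMIT 4

Result:
id | account | kind    | amount  | fee 
---+---------+---------+---------+-----
3  | ACC-102 | payment | 4985.21 | NULL
4  | ACC-103 | deposit | 4781.23 | NULL
1  | ACC-105 | refund  | 3649.92 | NULL
5  | ACC-105 | refund  | 2835.58 | 8.71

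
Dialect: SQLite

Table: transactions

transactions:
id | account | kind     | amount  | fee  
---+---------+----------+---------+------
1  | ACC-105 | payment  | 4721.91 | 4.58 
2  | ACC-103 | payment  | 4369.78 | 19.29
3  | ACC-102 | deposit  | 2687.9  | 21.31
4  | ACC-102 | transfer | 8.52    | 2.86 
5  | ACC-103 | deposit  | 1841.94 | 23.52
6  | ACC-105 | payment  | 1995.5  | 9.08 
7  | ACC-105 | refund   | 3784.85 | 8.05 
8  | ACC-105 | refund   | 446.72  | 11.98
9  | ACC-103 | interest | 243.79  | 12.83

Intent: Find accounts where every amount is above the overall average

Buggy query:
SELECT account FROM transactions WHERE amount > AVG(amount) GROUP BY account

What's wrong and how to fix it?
Bug: WHERE evaluates per row before aggregation, so AVG() is unavailable

Fix: Compute the overall average in a scalar subquery and compare each group's MIN against it in HAVING

Corrected query:
SELECT account FROM transactions GROUP BY account HAVING MIN(amount) > (SELECT AVG(amount) FROM transactions)

Result:
(no rows)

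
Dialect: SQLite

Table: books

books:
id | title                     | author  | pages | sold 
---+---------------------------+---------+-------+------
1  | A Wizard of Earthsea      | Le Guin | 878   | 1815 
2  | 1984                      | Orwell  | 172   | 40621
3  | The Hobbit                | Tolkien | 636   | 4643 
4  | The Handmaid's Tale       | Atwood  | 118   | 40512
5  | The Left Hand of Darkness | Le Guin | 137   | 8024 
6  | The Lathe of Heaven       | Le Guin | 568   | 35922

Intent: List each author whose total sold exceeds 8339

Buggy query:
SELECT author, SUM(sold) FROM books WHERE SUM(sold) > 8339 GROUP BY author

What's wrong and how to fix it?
Bug: SUM(sold) is an aggregate, but WHERE filters rows before aggregation

Fix: Use HAVING (which filters groups after aggregation) instead of WHERE

Corrected query:
SELECT author, SUM(sold) FROM books GROUP BY author HAVING SUM(sold) > 8339

Result:
author  | SUM(sold)
--------+----------
Atwood  | 40512    
Le Guin | 45761    
Orwell  | 40621    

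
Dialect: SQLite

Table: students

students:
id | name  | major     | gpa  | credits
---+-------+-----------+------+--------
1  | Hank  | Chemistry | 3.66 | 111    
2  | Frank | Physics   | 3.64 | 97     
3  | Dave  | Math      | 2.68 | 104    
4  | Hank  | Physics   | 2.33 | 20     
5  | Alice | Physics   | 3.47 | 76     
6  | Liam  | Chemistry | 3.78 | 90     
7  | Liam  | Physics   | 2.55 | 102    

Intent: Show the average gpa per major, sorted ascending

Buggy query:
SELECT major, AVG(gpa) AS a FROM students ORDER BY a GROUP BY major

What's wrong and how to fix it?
Bug: GROUP BY must precede ORDER BY

Fix: Reorder: SELECT … FROM … GROUP BY … ORDER BY …

Corrected query:
SELECT major, AVG(gpa) AS a FROM students GROUP BY major ORDER BY a

Result:
major     | a     
----------+-------
Math      | 2.68  
Physics   | 2.9975
Chemistry | 3.72  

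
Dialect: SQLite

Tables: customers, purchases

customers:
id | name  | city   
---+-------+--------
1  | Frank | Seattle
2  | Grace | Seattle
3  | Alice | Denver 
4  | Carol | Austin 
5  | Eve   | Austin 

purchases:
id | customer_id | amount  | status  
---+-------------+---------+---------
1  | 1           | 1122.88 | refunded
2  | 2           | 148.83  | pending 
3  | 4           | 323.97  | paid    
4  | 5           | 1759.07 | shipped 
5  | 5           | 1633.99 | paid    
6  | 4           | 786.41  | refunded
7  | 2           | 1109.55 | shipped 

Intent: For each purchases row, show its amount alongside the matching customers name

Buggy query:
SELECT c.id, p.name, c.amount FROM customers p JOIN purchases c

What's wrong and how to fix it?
Bug: Missing join condition: each purchases row is matched to all customers rows instead of just its own

Fix: Specify the join condition linking the foreign key to the parent id

Corrected query:
SELECT c.id, p.name, c.amount FROM customers p JOIN purchases c ON c.customer_id = p.id

Result:
id | name  | amount 
---+-------+--------
1  | Frank | 1122.88
2  | Grace | 148.83 
3  | Carol | 323.97 
4  | Eve   | 1759.07
5  | Eve   | 1633.99
6  | Carol | 786.41 
7  | Grace | 1109.55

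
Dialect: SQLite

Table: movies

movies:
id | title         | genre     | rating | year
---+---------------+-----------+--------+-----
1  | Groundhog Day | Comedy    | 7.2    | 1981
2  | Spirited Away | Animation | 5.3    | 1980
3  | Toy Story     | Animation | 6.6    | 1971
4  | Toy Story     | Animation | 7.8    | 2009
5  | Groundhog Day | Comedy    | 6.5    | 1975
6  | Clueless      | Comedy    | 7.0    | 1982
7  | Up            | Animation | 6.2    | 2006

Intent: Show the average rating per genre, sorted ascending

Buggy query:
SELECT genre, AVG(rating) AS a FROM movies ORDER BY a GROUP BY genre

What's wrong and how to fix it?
Bug: GROUP BY must precede ORDER BY

Fix: Reorder: SELECT … FROM … GROUP BY … ORDER BY …

Corrected query:
SELECT genre, AVG(rating) AS a FROM movies GROUP BY genre ORDER BY a

Result:
genre     | a    
----------+------
Animation | 6.475
Comedy    | 6.9  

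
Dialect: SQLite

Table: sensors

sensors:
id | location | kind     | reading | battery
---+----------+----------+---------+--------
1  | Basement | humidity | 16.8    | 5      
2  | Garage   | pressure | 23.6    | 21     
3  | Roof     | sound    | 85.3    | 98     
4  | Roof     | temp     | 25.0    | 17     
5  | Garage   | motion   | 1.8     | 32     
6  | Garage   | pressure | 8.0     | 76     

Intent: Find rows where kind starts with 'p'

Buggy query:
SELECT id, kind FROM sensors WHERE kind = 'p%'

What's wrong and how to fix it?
Bug: '=' compares the literal string including the % character; pattern matching needs LIKE

Fix: Use LIKE for wildcard pattern matching

Corrected query:
SELECT id, kind FROM sensors WHERE kind LIKE 'p%'

Result:
id | kind    
---+---------
2  | pressure
6  | pressure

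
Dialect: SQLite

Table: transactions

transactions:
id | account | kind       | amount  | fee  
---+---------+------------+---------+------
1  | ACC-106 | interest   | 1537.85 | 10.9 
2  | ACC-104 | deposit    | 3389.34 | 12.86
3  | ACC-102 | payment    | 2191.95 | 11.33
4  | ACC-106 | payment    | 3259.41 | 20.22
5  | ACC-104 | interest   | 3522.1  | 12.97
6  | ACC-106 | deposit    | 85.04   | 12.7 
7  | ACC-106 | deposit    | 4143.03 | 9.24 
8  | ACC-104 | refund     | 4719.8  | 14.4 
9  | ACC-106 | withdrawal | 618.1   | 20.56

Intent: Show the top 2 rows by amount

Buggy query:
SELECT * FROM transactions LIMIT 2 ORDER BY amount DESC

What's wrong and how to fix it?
Bug: ORDER BY cannot follow LIMIT; LIMIT is the final clause

Fix: Sort with ORDER BY, then apply LIMIT

Corrected query:
SELECT * FROM transactions ORDER BY amount DESC LIMIT 2

Result:
id | account | kind    | amount  | fee 
---+---------+---------+---------+-----
8  | ACC-104 | refund  | 4719.8  | 14.4
7  | ACC-106 | deposit | 4143.03 | 9.24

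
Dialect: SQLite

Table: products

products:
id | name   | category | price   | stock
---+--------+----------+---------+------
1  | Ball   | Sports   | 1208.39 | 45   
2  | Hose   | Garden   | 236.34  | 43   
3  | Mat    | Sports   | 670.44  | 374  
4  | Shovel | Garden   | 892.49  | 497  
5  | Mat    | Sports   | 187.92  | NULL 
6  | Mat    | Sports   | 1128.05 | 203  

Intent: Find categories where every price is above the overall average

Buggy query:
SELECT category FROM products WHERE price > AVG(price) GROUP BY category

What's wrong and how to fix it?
Bug: AVG() is an aggregate; it can't sit directly in WHERE

Fix: Compute the overall average in a scalar subquery and compare each group's MIN against it in HAVING

Corrected query:
SELECT category FROM products GROUP BY category HAVING MIN(price) > (SELECT AVG(price) FROM products)

Result:
(no rows)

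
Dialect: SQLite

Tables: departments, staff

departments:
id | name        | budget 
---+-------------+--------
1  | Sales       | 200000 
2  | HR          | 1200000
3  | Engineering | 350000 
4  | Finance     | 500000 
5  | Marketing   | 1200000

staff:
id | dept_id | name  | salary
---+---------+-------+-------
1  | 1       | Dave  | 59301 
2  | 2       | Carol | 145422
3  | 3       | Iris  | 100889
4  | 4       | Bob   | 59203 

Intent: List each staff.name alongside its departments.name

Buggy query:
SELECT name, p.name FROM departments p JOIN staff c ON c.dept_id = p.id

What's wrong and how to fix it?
Bug: 'name' exists in both joined tables, so the database can't tell which one is meant

Fix: Qualify the column with its table alias (c.name)

Corrected query:
SELECT c.name, p.name FROM departments p JOIN staff c ON c.dept_id = p.id

Result:
name  | name       
------+------------
Dave  | Sales      
Carol | HR         
Iris  | Engineering
Bob   | Finance    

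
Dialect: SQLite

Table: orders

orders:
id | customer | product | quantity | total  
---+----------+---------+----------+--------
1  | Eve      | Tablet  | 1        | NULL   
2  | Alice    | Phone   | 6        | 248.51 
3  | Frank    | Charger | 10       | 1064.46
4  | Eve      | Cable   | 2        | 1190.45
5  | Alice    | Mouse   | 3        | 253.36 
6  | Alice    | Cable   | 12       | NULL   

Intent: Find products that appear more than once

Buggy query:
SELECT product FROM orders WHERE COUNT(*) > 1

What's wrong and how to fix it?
Bug: COUNT(*) is an aggregate and cannot be used in WHERE

Fix: Group first, then use HAVING for the count condition

Corrected query:
SELECT product FROM orders GROUP BY product HAVING COUNT(*) > 1

Result:
product
-------
Cable  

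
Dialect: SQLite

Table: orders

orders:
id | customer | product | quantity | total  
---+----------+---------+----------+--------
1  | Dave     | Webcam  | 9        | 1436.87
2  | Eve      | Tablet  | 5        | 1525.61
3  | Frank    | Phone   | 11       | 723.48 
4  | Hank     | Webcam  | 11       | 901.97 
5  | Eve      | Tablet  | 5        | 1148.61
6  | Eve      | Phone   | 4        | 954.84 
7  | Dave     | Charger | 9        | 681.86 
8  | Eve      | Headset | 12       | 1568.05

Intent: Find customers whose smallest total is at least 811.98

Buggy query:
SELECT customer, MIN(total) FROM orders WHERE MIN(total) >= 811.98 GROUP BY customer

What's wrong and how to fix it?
Bug: Aggregates like MIN are computed per group after WHERE runs

Fix: Use HAVING for the per-group MIN condition

Corrected query:
SELECT customer, MIN(total) FROM orders GROUP BY customer HAVING MIN(total) >= 811.98

Result:
customer | MIN(total)
---------+-----------
Eve      | 954.84    
Hank     | 901.97    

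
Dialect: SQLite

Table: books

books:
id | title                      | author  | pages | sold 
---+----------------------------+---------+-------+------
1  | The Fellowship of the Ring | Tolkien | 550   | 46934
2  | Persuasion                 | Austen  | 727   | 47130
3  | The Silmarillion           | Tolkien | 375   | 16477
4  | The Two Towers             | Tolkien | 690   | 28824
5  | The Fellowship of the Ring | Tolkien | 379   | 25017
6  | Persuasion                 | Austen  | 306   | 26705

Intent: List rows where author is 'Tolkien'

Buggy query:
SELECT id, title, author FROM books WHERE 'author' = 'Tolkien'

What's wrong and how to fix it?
Bug: 'author' in single quotes is a string literal, not the column; the comparison is literal-vs-literal and never true

Fix: Reference the column as author without single quotes

Corrected query:
SELECT id, title, author FROM books WHERE author = 'Tolkien'

Result:
id | title                      | author 
---+----------------------------+--------
1  | The Fellowship of the Ring | Tolkien
3  | The Silmarillion           | Tolkien
4  | The Two Towers             | Tolkien
5  | The Fellowship of the Ring | Tolkien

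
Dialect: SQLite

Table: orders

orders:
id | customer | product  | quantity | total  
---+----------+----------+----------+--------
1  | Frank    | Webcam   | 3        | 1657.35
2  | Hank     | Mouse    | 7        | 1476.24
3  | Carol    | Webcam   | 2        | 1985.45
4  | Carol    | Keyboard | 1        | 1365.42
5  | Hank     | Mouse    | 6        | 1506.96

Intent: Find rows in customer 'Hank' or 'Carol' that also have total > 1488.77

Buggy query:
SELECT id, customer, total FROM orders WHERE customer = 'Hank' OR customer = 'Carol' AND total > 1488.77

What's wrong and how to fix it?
Bug: Without parentheses, AND is evaluated before OR, so the total filter only applies to the 'Carol' branch

Fix: Add parentheses around the OR so the AND applies to both alternatives

Corrected query:
SELECT id, customer, total FROM orders WHERE (customer = 'Hank' OR customer = 'Carol') AND total > 1488.77

Result:
id | customer | total  
---+----------+--------
3  | Carol    | 1985.45
5  | Hank     | 1506.96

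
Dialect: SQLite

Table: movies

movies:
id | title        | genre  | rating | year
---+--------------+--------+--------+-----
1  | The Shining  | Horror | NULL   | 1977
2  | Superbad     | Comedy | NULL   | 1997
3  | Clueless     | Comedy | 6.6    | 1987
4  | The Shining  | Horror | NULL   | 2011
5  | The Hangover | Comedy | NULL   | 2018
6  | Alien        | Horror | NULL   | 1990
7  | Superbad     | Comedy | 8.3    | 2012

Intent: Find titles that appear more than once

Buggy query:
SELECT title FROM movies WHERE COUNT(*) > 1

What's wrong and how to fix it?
Bug: WHERE can't reference COUNT(*); aggregates are computed after WHERE

Fix: GROUP BY title, then filter groups with HAVING COUNT(*) > 1

Corrected query:
SELECT title FROM movies GROUP BY title HAVING COUNT(*) > 1

Result:
title      
-----------
Superbad   
The Shining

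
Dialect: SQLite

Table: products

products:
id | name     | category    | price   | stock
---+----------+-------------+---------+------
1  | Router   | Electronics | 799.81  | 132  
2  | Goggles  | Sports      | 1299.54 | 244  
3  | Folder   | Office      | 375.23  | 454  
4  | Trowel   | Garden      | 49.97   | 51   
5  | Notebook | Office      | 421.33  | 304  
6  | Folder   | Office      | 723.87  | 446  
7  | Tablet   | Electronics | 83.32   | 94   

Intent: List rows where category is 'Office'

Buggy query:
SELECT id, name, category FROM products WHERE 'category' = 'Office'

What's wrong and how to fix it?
Bug: 'category' in single quotes is a string literal, not the column; the comparison is literal-vs-literal and never true

Fix: Reference the column as category without single quotes

Corrected query:
SELECT id, name, category FROM products WHERE category = 'Office'

Result:
id | name     | category
---+----------+---------
3  | Folder   | Office  
5  | Notebook | Office  
6  | Folder   | Office  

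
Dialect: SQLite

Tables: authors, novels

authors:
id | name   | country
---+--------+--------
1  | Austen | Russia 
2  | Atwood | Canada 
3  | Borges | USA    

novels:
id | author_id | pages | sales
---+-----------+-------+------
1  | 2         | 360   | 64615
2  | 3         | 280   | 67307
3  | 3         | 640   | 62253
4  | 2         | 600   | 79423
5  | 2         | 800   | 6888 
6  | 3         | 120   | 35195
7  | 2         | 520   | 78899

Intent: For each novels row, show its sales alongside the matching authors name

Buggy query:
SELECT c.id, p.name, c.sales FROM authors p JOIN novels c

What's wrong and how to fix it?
Bug: Missing join condition: each novels row is matched to all authors rows instead of just its own

Fix: Specify the join condition linking the foreign key to the parent id

Corrected query:
SELECT c.id, p.name, c.sales FROM authors p JOIN novels c ON c.author_id = p.id

Result:
id | name   | sales
---+--------+------
1  | Atwood | 64615
2  | Borges | 67307
3  | Borges | 62253
4  | Atwood | 79423
5  | Atwood | 6888 
6  | Borges | 35195
7  | Atwood | 78899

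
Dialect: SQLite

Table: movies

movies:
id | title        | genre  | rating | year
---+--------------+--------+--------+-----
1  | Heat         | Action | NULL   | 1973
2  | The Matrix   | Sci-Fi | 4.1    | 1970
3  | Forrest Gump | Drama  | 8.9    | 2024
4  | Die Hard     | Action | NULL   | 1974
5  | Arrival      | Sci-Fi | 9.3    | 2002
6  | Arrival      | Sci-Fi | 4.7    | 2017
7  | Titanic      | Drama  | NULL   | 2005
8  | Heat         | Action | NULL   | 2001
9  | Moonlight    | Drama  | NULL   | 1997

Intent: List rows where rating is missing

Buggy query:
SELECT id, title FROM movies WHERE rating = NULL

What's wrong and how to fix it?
Bug: '= NULL' is always unknown in SQL three-valued logic, so no rows match

Fix: Replace '= NULL' with 'IS NULL'

Corrected query:
SELECT id, title FROM movies WHERE rating IS NULL

Result:
id | title    
---+----------
1  | Heat     
4  | Die Hard 
7  | Titanic  
8  | Heat     
9  | Moonlight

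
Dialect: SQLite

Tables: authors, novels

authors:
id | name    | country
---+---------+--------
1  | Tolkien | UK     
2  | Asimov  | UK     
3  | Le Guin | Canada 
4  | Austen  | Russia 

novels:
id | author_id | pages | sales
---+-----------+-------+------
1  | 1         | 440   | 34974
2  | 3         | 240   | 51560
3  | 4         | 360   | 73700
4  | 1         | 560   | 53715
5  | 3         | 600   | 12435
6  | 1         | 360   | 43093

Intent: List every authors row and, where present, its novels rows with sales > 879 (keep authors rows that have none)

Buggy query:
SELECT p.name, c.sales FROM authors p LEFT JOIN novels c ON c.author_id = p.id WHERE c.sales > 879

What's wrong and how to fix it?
Bug: A WHERE condition on the right-hand table after LEFT JOIN drops unmatched parents

Fix: Move the right-table condition into the ON clause so unmatched parents are kept

Corrected query:
SELECT p.name, c.sales FROM authors p LEFT JOIN novels c ON c.author_id = p.id AND c.sales > 879

Result:
name    | sales
--------+------
Tolkien | 34974
Tolkien | 43093
Tolkien | 53715
Asimov  | NULL 
Le Guin | 12435
Le Guin | 51560
Austen  | 73700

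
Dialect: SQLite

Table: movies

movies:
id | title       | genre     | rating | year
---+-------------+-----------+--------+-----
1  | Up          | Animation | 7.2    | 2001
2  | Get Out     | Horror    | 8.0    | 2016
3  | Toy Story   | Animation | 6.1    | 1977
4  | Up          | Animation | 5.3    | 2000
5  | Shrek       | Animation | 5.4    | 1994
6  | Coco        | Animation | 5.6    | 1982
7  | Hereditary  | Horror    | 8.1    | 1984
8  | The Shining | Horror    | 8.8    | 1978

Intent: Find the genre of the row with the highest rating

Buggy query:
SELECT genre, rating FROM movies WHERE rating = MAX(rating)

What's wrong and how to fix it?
Bug: MAX(rating) is an aggregate and cannot be used directly in WHERE

Fix: Use a subquery: WHERE rating = (SELECT MAX(rating) FROM movies)

Corrected query:
SELECT genre, rating FROM movies WHERE rating = (SELECT MAX(rating) FROM movies)

Result:
genre  | rating
-------+-------
Horror | 8.8   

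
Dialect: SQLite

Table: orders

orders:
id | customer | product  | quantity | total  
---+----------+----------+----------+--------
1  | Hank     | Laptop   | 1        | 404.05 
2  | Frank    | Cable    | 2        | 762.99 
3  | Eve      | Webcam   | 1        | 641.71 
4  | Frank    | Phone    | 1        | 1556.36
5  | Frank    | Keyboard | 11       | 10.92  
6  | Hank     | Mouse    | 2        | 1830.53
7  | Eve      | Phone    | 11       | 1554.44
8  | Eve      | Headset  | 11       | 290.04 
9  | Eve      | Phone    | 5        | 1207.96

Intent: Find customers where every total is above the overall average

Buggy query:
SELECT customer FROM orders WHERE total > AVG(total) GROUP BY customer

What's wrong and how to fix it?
Bug: AVG() is an aggregate; it can't sit directly in WHERE

Fix: Use a subquery for AVG and a HAVING MIN(...) filter so the condition holds for every row in the group

Corrected query:
SELECT customer FROM orders GROUP BY customer HAVING MIN(total) > (SELECT AVG(total) FROM orders)

Result:
(no rows)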